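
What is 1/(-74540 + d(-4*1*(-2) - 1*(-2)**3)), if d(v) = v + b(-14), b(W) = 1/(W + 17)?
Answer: -3/223571 ≈ -1.3419e-5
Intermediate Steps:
b(W) = 1/(17 + W)
d(v) = 1/3 + v (d(v) = v + 1/(17 - 14) = v + 1/3 = 1/3 + v)
1/(-74540 + d(-4*1*(-2) - 1*(-2)**3)) = 1/(-74540 + (1/3 + (-4*1*(-2) - 1*(-2)**3))) = 1/(-74540 + (1/3 + (-4*(-2) - 1*(-8)))) = 1/(-74540 + (1/3 + (8 + 8))) = 1/(-74540 + (1/3 + 16)) = 1/(-74540 + 49/3) = 1/(-223571/3) = -3/223571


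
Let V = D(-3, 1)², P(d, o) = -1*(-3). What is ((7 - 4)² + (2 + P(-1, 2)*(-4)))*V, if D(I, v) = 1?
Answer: -1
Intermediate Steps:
P(d, o) = 3
V = 1 (V = 1² = 1)
((7 - 4)² + (2 + P(-1, 2)*(-4)))*V = ((7 - 4)² + (2 + 3*(-4)))*1 = (3² + (2 - 12))*1 = (9 - 10)*1 = -1*1 = -1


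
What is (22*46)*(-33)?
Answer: -33396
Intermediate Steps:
(22*46)*(-33) = 1012*(-33) = -33396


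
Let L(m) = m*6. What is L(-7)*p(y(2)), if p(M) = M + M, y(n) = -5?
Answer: 420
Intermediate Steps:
p(M) = 2*M
L(m) = 6*m
L(-7)*p(y(2)) = (6*(-7))*(2*(-5)) = -42*(-10) = 420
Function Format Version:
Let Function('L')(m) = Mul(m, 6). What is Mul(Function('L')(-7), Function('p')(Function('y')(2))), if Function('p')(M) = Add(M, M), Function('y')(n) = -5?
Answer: 420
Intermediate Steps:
Function('p')(M) = Mul(2, M)
Function('L')(m) = Mul(6, m)
Mul(Function('L')(-7), Function('p')(Function('y')(2))) = Mul(Mul(6, -7), Mul(2, -5)) = Mul(-42, -10) = 420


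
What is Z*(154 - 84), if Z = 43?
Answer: 3010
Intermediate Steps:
Z*(154 - 84) = 43*(154 - 84) = 43*70 = 3010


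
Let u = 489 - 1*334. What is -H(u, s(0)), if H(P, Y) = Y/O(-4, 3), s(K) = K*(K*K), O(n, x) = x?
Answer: 0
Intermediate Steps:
s(K) = K³ (s(K) = K*K² = K³)
u = 155 (u = 489 - 334 = 155)
H(P, Y) = Y/3
-H(u, s(0)) = -0³/3 = -0/3 = -1*0 = 0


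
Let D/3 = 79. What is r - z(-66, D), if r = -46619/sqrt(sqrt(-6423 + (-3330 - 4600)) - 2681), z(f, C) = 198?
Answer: -198 - 46619/sqrt(-2681 + I*sqrt(14353)) ≈ -218.09 + 899.68*I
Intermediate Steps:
D = 237 (D = 3*79 = 237)
r = -46619/sqrt(-2681 + I*sqrt(14353)) (r = -46619/sqrt(sqrt(-6423 - 7930) - 2681) = -46619/sqrt(sqrt(-14353) - 2681) = -46619/sqrt(I*sqrt(14353) - 2681) = -46619/sqrt(-2681 + I*sqrt(14353)) ≈ -20.092 + 899.68*I)
r - z(-66, D) = -46619/sqrt(-2681 + I*sqrt(14353)) - 1*198 = -46619/sqrt(-2681 + I*sqrt(14353)) - 198 = -198 - 46619/sqrt(-2681 + I*sqrt(14353))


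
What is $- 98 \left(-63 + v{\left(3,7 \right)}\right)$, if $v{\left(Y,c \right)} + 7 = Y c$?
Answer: $4802$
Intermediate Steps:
$v{\left(Y,c \right)} = -7 + Y c$
$- 98 \left(-63 + v{\left(3,7 \right)}\right) = - 98 \left(-63 + \left(-7 + 3 \cdot 7\right)\right) = - 98 \left(-63 + \left(-7 + 21\right)\right) = - 98 \left(-63 + 14\right) = \left(-98\right) \left(-49\right) = 4802$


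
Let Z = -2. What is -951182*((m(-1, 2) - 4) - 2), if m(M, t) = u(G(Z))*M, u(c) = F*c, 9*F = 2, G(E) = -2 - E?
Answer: 5707092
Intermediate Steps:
F = 2/9 (F = (⅑)*2 = 2/9 ≈ 0.22222)
u(c) = 2*c/9
m(M, t) = 0 (m(M, t) = (2*(-2 - 1*(-2))/9)*M = (2*(-2 + 2)/9)*M = ((2/9)*0)*M = 0*M = 0)
-951182*((m(-1, 2) - 4) - 2) = -951182*((0 - 4) - 2) = -951182*(-4 - 2) = -951182*(-6) = 5707092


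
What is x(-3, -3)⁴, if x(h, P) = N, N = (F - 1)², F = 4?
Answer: 6561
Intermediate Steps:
N = 9 (N = (4 - 1)² = 3² = 9)
x(h, P) = 9
x(-3, -3)⁴ = 9⁴ = 6561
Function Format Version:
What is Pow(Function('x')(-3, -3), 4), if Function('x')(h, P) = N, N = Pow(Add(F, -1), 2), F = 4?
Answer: 6561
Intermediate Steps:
N = 9 (N = Pow(Add(4, -1), 2) = Pow(3, 2) = 9)
Function('x')(h, P) = 9
Pow(Function('x')(-3, -3), 4) = Pow(9, 4) = 6561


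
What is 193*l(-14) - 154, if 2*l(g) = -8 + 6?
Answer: -347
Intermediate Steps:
l(g) = -1 (l(g) = (-8 + 6)/2 = (1/2)*(-2) = -1)
193*l(-14) - 154 = 193*(-1) - 154 = -193 - 154 = -347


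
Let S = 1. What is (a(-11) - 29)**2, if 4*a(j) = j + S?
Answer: 3969/4 ≈ 992.25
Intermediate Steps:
a(j) = 1/4 + j/4 (a(j) = (j + 1)/4 = (1 + j)/4 = 1/4 + j/4)
(a(-11) - 29)**2 = ((1/4 + (1/4)*(-11)) - 29)**2 = ((1/4 - 11/4) - 29)**2 = (-5/2 - 29)**2 = (-63/2)**2 = 3969/4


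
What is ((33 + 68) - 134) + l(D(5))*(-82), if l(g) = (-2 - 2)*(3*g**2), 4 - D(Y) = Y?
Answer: 951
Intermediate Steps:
D(Y) = 4 - Y
l(g) = -12*g**2
((33 + 68) - 134) + l(D(5))*(-82) = ((33 + 68) - 134) - 12*(4 - 1*5)**2*(-82) = (101 - 134) - 12*(4 - 5)**2*(-82) = -33 - 12*(-1)**2*(-82) = -33 - 12*1*(-82) = -33 - 12*(-82) = -33 + 984 = 951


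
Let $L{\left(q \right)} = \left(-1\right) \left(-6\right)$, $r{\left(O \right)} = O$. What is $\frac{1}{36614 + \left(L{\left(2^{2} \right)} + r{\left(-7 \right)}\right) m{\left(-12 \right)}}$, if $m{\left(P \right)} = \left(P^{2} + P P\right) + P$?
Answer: $\frac{1}{36338} \approx 2.7519 \cdot 10^{-5}$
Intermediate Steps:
$m{\left(P \right)} = P + 2 P^{2}$ ($m{\left(P \right)} = \left(P^{2} + P^{2}\right) + P = 2 P^{2} + P = P + 2 P^{2}$)
$L{\left(q \right)} = 6$
$\frac{1}{36614 + \left(L{\left(2^{2} \right)} + r{\left(-7 \right)}\right) m{\left(-12 \right)}} = \frac{1}{36614 + \left(6 - 7\right) \left(- 12 \left(1 + 2 \left(-12\right)\right)\right)} = \frac{1}{36614 - - 12 \left(1 - 24\right)} = \frac{1}{36614 - \left(-12\right) \left(-23\right)} = \frac{1}{36614 - 276} = \frac{1}{36338}$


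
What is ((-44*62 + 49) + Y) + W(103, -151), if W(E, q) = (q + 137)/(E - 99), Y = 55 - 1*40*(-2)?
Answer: -5095/2 ≈ -2547.5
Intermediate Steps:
Y = 135 (Y = 55 - 40*(-2) = 55 + 80 = 135)
W(E, q) = (137 + q)/(-99 + E)
((-44*62 + 49) + Y) + W(103, -151) = ((-44*62 + 49) + 135) + (137 - 151)/(-99 + 103) = ((-2728 + 49) + 135) - 14/4 = (-2679 + 135) + (1/4)*(-14) = -2544 - 7/2 = -5095/2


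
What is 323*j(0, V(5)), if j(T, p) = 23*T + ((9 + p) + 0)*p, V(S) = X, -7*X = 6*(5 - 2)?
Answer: -261630/49 ≈ -5339.4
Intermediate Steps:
X = -18/7 (X = -6*(5 - 2)/7 = -6*3/7 = -⅐*18 = -18/7 ≈ -2.5714)
V(S) = -18/7
j(T, p) = 23*T + p*(9 + p) (j(T, p) = 23*T + (9 + p)*p = 23*T + p*(9 + p))
323*j(0, V(5)) = 323*((-18/7)² + 9*(-18/7) + 23*0) = 323*(324/49 - 162/7 + 0) = 323*(-810/49) = -261630/49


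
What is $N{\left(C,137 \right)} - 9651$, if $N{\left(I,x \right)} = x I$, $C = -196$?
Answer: $-36503$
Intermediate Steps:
$N{\left(I,x \right)} = I x$
$N{\left(C,137 \right)} - 9651 = \left(-196\right) 137 - 9651 = -26852 - 9651 = -36503$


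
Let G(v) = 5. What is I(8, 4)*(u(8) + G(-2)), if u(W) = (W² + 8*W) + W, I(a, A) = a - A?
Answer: 564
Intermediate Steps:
u(W) = W² + 9*W
I(8, 4)*(u(8) + G(-2)) = (8 - 1*4)*(8*(9 + 8) + 5) = (8 - 4)*(8*17 + 5) = 4*(136 + 5) = 4*141 = 564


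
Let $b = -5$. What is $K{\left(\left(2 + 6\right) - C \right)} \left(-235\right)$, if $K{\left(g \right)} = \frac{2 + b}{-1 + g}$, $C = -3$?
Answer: $\frac{141}{2} \approx 70.5$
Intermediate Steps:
$K{\left(g \right)} = - \frac{3}{-1 + g}$ ($K{\left(g \right)} = \frac{2 - 5}{-1 + g} = - \frac{3}{-1 + g}$)
$K{\left(\left(2 + 6\right) - C \right)} \left(-235\right) = - \frac{3}{-1 + \left(\left(2 + 6\right) - -3\right)} \left(-235\right) = - \frac{3}{-1 + \left(8 + 3\right)} \left(-235\right) = - \frac{3}{-1 + 11} \left(-235\right) = - \frac{3}{10} \left(-235\right) = \left(-3\right) \frac{1}{10} \left(-235\right) = \left(- \frac{3}{10}\right) \left(-235\right) = \frac{141}{2}$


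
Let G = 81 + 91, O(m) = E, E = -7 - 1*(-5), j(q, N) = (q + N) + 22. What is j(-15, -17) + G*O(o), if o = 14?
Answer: -354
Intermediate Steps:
j(q, N) = 22 + N + q (j(q, N) = (N + q) + 22 = 22 + N + q)
E = -2 (E = -7 + 5 = -2)
O(m) = -2
G = 172
j(-15, -17) + G*O(o) = (22 - 17 - 15) + 172*(-2) = -10 - 344 = -354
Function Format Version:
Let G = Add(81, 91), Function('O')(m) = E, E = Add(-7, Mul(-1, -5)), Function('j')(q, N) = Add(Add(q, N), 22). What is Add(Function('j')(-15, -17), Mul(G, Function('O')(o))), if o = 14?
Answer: -354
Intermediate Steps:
Function('j')(q, N) = Add(22, N, q) (Function('j')(q, N) = Add(Add(N, q), 22) = Add(22, N, q))
E = -2 (E = Add(-7, 5) = -2)
Function('O')(m) = -2
G = 172
Add(Function('j')(-15, -17), Mul(G, Function('O')(o))) = Add(Add(22, -17, -15), Mul(172, -2)) = Add(-10, -344) = -354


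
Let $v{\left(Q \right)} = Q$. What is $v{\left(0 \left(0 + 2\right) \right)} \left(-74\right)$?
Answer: $0$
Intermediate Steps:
$v{\left(0 \left(0 + 2\right) \right)} \left(-74\right) = 0 \left(0 + 2\right) \left(-74\right) = 0 \cdot 2 \left(-74\right) = 0 \left(-74\right) = 0$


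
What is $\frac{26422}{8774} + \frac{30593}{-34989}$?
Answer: $\frac{3065684}{1434549} \approx 2.137$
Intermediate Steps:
$\frac{26422}{8774} + \frac{30593}{-34989} = 26422 \cdot \frac{1}{8774} + 30593 \left(- \frac{1}{34989}\right) = \frac{13211}{4387} - \frac{30593}{34989} = \frac{3065684}{1434549}$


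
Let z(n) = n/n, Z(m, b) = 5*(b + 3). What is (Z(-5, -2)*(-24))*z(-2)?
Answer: -120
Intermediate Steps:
Z(m, b) = 15 + 5*b (Z(m, b) = 5*(3 + b) = 15 + 5*b)
z(n) = 1
(Z(-5, -2)*(-24))*z(-2) = ((15 + 5*(-2))*(-24))*1 = ((15 - 10)*(-24))*1 = (5*(-24))*1 = -120*1 = -120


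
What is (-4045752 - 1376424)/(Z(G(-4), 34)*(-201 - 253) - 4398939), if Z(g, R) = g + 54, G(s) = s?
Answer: 5422176/4421639 ≈ 1.2263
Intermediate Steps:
Z(g, R) = 54 + g
(-4045752 - 1376424)/(Z(G(-4), 34)*(-201 - 253) - 4398939) = (-4045752 - 1376424)/((54 - 4)*(-201 - 253) - 4398939) = -5422176/(50*(-454) - 4398939) = -5422176/(-22700 - 4398939) = -5422176/(-4421639) = -5422176*(-1/4421639) = 5422176/4421639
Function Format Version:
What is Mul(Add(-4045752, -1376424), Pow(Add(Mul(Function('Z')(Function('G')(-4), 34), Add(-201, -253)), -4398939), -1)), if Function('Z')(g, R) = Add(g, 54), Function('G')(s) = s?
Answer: Rational(5422176, 4421639) ≈ 1.2263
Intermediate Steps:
Function('Z')(g, R) = Add(54, g)
Mul(Add(-4045752, -1376424), Pow(Add(Mul(Function('Z')(Function('G')(-4), 34), Add(-201, -253)), -4398939), -1)) = Mul(Add(-4045752, -1376424), Pow(Add(Mul(Add(54, -4), Add(-201, -253)), -4398939), -1)) = Mul(-5422176, Pow(Add(Mul(50, -454), -4398939), -1)) = Mul(-5422176, Pow(Add(-22700, -4398939), -1)) = Mul(-5422176, Pow(-4421639, -1)) = Mul(-5422176, Rational(-1, 4421639)) = Rational(5422176, 4421639)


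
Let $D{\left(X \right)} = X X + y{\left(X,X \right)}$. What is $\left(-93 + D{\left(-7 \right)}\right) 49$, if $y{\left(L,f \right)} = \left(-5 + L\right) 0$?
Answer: $-2156$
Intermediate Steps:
$y{\left(L,f \right)} = 0$
$D{\left(X \right)} = X^{2}$ ($D{\left(X \right)} = X X + 0 = X^{2} + 0 = X^{2}$)
$\left(-93 + D{\left(-7 \right)}\right) 49 = \left(-93 + \left(-7\right)^{2}\right) 49 = \left(-93 + 49\right) 49 = \left(-44\right) 49 = -2156$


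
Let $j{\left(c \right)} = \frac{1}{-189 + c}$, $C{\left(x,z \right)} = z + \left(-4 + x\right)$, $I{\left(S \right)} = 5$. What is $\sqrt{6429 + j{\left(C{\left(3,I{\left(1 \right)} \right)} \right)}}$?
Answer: $\frac{2 \sqrt{55008085}}{185} \approx 80.181$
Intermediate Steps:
$C{\left(x,z \right)} = -4 + x + z$
$\sqrt{6429 + j{\left(C{\left(3,I{\left(1 \right)} \right)} \right)}} = \sqrt{6429 + \frac{1}{-189 + \left(-4 + 3 + 5\right)}} = \sqrt{6429 + \frac{1}{-189 + 4}} = \sqrt{6429 + \frac{1}{-185}} = \sqrt{6429 - \frac{1}{185}} = \sqrt{\frac{1189364}{185}} = \frac{2 \sqrt{55008085}}{185}$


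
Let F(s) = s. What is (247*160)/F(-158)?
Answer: -19760/79 ≈ -250.13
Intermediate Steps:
(247*160)/F(-158) = (247*160)/(-158) = 39520*(-1/158) = -19760/79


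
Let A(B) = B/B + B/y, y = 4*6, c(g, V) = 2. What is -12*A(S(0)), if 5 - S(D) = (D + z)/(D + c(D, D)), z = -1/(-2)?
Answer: -115/8 ≈ -14.375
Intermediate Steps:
z = ½ (z = -1*(-½) = ½ ≈ 0.50000)
y = 24
S(D) = 5 - (½ + D)/(2 + D) (S(D) = 5 - (D + ½)/(D + 2) = 5 - (½ + D)/(2 + D))
A(B) = 1 + B/24 (A(B) = B/B + B/24 = 1 + B*(1/24) = 1 + B/24)
-12*A(S(0)) = -12*(1 + ((19 + 8*0)/(2*(2 + 0)))/24) = -12*(1 + ((½)*(19 + 0)/2)/24) = -12*(1 + ((½)*(½)*19)/24) = -12*(1 + (1/24)*(19/4)) = -12*(1 + 19/96) = -12*115/96 = -115/8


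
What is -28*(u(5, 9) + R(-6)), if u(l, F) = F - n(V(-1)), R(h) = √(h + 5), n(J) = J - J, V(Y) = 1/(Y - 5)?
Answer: -252 - 28*I ≈ -252.0 - 28.0*I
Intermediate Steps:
V(Y) = 1/(-5 + Y)
n(J) = 0
R(h) = √(5 + h)
u(l, F) = F (u(l, F) = F - 1*0 = F + 0 = F)
-28*(u(5, 9) + R(-6)) = -28*(9 + √(5 - 6)) = -28*(9 + √(-1)) = -28*(9 + I) = -252 - 28*I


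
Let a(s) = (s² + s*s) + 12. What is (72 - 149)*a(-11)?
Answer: -19558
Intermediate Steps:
a(s) = 12 + 2*s² (a(s) = (s² + s²) + 12 = 2*s² + 12 = 12 + 2*s²)
(72 - 149)*a(-11) = (72 - 149)*(12 + 2*(-11)²) = -77*(12 + 2*121) = -77*(12 + 242) = -77*254 = -19558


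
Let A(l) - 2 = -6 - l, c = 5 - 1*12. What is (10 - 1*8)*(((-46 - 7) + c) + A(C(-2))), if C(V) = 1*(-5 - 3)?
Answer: -112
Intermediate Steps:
c = -7 (c = 5 - 12 = -7)
C(V) = -8 (C(V) = 1*(-8) = -8)
A(l) = -4 - l (A(l) = 2 + (-6 - l) = -4 - l)
(10 - 1*8)*(((-46 - 7) + c) + A(C(-2))) = (10 - 1*8)*(((-46 - 7) - 7) + (-4 - 1*(-8))) = (10 - 8)*((-53 - 7) + (-4 + 8)) = 2*(-60 + 4) = 2*(-56) = -112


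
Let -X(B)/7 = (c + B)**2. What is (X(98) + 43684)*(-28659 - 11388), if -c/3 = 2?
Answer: 623291508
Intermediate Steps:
c = -6 (c = -3*2 = -6)
X(B) = -7*(-6 + B)**2
(X(98) + 43684)*(-28659 - 11388) = (-7*(-6 + 98)**2 + 43684)*(-28659 - 11388) = (-7*92**2 + 43684)*(-40047) = (-7*8464 + 43684)*(-40047) = (-59248 + 43684)*(-40047) = -15564*(-40047) = 623291508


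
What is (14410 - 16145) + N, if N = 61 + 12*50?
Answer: -1074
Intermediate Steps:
N = 661 (N = 61 + 600 = 661)
(14410 - 16145) + N = (14410 - 16145) + 661 = -1735 + 661 = -1074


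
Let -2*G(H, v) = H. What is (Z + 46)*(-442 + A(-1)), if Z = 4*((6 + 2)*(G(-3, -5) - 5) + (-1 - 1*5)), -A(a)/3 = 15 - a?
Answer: 44100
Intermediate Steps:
G(H, v) = -H/2
A(a) = -45 + 3*a (A(a) = -3*(15 - a) = -45 + 3*a)
Z = -136 (Z = 4*((6 + 2)*(-1/2*(-3) - 5) + (-1 - 1*5)) = 4*(8*(3/2 - 5) + (-1 - 5)) = 4*(8*(-7/2) - 6) = 4*(-28 - 6) = 4*(-34) = -136)
(Z + 46)*(-442 + A(-1)) = (-136 + 46)*(-442 + (-45 + 3*(-1))) = -90*(-442 + (-45 - 3)) = -90*(-442 - 48) = -90*(-490) = 44100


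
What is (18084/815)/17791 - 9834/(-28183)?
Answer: 143099366982/408644058695 ≈ 0.35018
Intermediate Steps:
(18084/815)/17791 - 9834/(-28183) = (18084*(1/815))*(1/17791) - 9834*(-1/28183) = (18084/815)*(1/17791) + 9834/28183 = 18084/14499665 + 9834/28183 = 143099366982/408644058695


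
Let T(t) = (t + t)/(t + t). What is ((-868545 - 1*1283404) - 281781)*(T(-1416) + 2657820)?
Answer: -6468418702330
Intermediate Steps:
T(t) = 1 (T(t) = (2*t)/((2*t)) = (2*t)*(1/(2*t)) = 1)
((-868545 - 1*1283404) - 281781)*(T(-1416) + 2657820) = ((-868545 - 1*1283404) - 281781)*(1 + 2657820) = ((-868545 - 1283404) - 281781)*2657821 = (-2151949 - 281781)*2657821 = -2433730*2657821 = -6468418702330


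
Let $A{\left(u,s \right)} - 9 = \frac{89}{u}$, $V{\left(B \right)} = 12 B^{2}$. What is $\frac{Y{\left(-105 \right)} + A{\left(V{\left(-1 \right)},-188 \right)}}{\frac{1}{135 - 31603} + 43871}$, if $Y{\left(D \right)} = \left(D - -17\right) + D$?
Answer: $- \frac{16670173}{4141597881} \approx -0.0040251$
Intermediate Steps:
$Y{\left(D \right)} = 17 + 2 D$ ($Y{\left(D \right)} = \left(D + 17\right) + D = \left(17 + D\right) + D = 17 + 2 D$)
$A{\left(u,s \right)} = 9 + \frac{89}{u}$
$\frac{Y{\left(-105 \right)} + A{\left(V{\left(-1 \right)},-188 \right)}}{\frac{1}{135 - 31603} + 43871} = \frac{\left(17 + 2 \left(-105\right)\right) + \left(9 + \frac{89}{12 \left(-1\right)^{2}}\right)}{\frac{1}{135 - 31603} + 43871} = \frac{\left(17 - 210\right) + \left(9 + \frac{89}{12 \cdot 1}\right)}{\frac{1}{-31468} + 43871} = \frac{-193 + \left(9 + \frac{89}{12}\right)}{- \frac{1}{31468} + 43871} = \frac{-193 + \left(9 + 89 \cdot \frac{1}{12}\right)}{\frac{1380532627}{31468}} = \left(-193 + \left(9 + \frac{89}{12}\right)\right) \frac{31468}{1380532627} = \left(-193 + \frac{197}{12}\right) \frac{31468}{1380532627} = \left(- \frac{2119}{12}\right) \frac{31468}{1380532627} = - \frac{16670173}{4141597881}$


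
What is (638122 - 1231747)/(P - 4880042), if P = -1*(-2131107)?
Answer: 118725/549787 ≈ 0.21595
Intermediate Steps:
P = 2131107
(638122 - 1231747)/(P - 4880042) = (638122 - 1231747)/(2131107 - 4880042) = -593625/(-2748935) = -593625*(-1/2748935) = 118725/549787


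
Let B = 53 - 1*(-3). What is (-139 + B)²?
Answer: 6889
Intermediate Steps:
B = 56 (B = 53 + 3 = 56)
(-139 + B)² = (-139 + 56)² = (-83)² = 6889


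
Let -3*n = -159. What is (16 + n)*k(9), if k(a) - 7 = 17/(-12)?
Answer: 1541/4 ≈ 385.25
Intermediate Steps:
n = 53 (n = -1/3*(-159) = 53)
k(a) = 67/12 (k(a) = 7 + 17/(-12) = 7 + 17*(-1/12) = 7 - 17/12 = 67/12)
(16 + n)*k(9) = (16 + 53)*(67/12) = 69*(67/12) = 1541/4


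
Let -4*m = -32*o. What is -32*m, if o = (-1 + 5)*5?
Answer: -5120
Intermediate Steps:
o = 20 (o = 4*5 = 20)
m = 160 (m = -(-8)*20 = -¼*(-640) = 160)
-32*m = -32*160 = -5120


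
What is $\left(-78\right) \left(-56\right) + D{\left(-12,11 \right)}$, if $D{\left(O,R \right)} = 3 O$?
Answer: $4332$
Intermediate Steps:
$\left(-78\right) \left(-56\right) + D{\left(-12,11 \right)} = \left(-78\right) \left(-56\right) + 3 \left(-12\right) = 4368 - 36 = 4332$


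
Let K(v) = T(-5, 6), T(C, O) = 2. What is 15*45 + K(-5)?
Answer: 677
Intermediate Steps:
K(v) = 2
15*45 + K(-5) = 15*45 + 2 = 675 + 2 = 677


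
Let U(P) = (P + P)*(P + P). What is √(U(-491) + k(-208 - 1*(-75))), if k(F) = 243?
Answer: √964567 ≈ 982.12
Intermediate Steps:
U(P) = 4*P² (U(P) = (2*P)*(2*P) = 4*P²)
√(U(-491) + k(-208 - 1*(-75))) = √(4*(-491)² + 243) = √(4*241081 + 243) = √(964324 + 243) = √964567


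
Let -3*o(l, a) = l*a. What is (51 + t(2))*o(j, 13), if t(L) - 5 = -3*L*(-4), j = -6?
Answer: 2080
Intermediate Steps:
t(L) = 5 + 12*L (t(L) = 5 - 3*L*(-4) = 5 + 12*L)
o(l, a) = -a*l/3 (o(l, a) = -l*a/3 = -a*l/3)
(51 + t(2))*o(j, 13) = (51 + (5 + 12*2))*(-1/3*13*(-6)) = (51 + (5 + 24))*26 = (51 + 29)*26 = 80*26 = 2080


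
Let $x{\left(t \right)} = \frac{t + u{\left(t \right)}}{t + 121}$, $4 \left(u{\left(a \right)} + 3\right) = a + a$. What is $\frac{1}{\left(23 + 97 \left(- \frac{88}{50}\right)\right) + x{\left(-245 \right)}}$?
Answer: $- \frac{6200}{897339} \approx -0.0069093$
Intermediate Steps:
$u{\left(a \right)} = -3 + \frac{a}{2}$ ($u{\left(a \right)} = -3 + \frac{a + a}{4} = -3 + \frac{2 a}{4} = -3 + \frac{a}{2}$)
$x{\left(t \right)} = \frac{-3 + \frac{3 t}{2}}{121 + t}$ ($x{\left(t \right)} = \frac{t + \left(-3 + \frac{t}{2}\right)}{t + 121} = \frac{-3 + \frac{3 t}{2}}{121 + t}$)
$\frac{1}{\left(23 + 97 \left(- \frac{88}{50}\right)\right) + x{\left(-245 \right)}} = \frac{1}{\left(23 + 97 \left(- \frac{88}{50}\right)\right) + \frac{3 \left(-2 - 245\right)}{2 \left(121 - 245\right)}} = \frac{1}{\left(23 + 97 \left(\left(-88\right) \frac{1}{50}\right)\right) + \frac{3}{2} \frac{1}{-124} \left(-247\right)} = \frac{1}{\left(23 + 97 \left(- \frac{44}{25}\right)\right) + \frac{3}{2} \left(- \frac{1}{124}\right) \left(-247\right)} = \frac{1}{\left(23 - \frac{4268}{25}\right) + \frac{741}{248}} = \frac{1}{- \frac{3693}{25} + \frac{741}{248}} = \frac{1}{- \frac{897339}{6200}} = - \frac{6200}{897339}$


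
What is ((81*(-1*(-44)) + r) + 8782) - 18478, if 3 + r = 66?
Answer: -6069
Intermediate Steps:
r = 63 (r = -3 + 66 = 63)
((81*(-1*(-44)) + r) + 8782) - 18478 = ((81*(-1*(-44)) + 63) + 8782) - 18478 = ((81*44 + 63) + 8782) - 18478 = ((3564 + 63) + 8782) - 18478 = (3627 + 8782) - 18478 = 12409 - 18478 = -6069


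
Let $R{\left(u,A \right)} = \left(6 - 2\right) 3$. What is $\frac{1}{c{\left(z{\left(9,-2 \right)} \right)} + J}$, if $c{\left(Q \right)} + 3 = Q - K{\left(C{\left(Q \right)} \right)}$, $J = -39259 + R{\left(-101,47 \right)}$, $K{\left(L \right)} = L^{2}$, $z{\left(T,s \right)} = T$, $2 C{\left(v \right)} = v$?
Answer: $- \frac{4}{157045} \approx -2.547 \cdot 10^{-5}$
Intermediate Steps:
$R{\left(u,A \right)} = 12$ ($R{\left(u,A \right)} = 4 \cdot 3 = 12$)
$C{\left(v \right)} = \frac{v}{2}$
$J = -39247$ ($J = -39259 + 12 = -39247$)
$c{\left(Q \right)} = -3 + Q - \frac{Q^{2}}{4}$ ($c{\left(Q \right)} = -3 - \left(\left(\frac{Q}{2}\right)^{2} - Q\right) = -3 + \left(Q - \frac{Q^{2}}{4}\right) = -3 - \left(- Q + \frac{Q^{2}}{4}\right) = -3 + Q - \frac{Q^{2}}{4}$)
$\frac{1}{c{\left(z{\left(9,-2 \right)} \right)} + J} = \frac{1}{\left(-3 + 9 - \frac{9^{2}}{4}\right) - 39247} = \frac{1}{\left(-3 + 9 - \frac{81}{4}\right) - 39247} = \frac{1}{- \frac{57}{4} - 39247} = \frac{1}{- \frac{157045}{4}} = - \frac{4}{157045}$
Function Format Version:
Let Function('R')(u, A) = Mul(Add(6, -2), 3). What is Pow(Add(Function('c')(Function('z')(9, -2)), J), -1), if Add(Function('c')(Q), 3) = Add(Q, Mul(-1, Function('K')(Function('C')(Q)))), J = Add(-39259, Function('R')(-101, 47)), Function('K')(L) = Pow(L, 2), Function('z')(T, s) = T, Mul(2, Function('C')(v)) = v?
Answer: Rational(-4, 157045) ≈ -2.5470e-5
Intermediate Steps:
Function('R')(u, A) = 12 (Function('R')(u, A) = Mul(4, 3) = 12)
Function('C')(v) = Mul(Rational(1, 2), v)
J = -39247 (J = Add(-39259, 12) = -39247)
Function('c')(Q) = Add(-3, Q, Mul(Rational(-1, 4), Pow(Q, 2))) (Function('c')(Q) = Add(-3, Add(Q, Mul(-1, Pow(Mul(Rational(1, 2), Q), 2)))) = Add(-3, Add(Q, Mul(-1, Mul(Rational(1, 4), Pow(Q, 2))))) = Add(-3, Add(Q, Mul(Rational(-1, 4), Pow(Q, 2)))) = Add(-3, Q, Mul(Rational(-1, 4), Pow(Q, 2))))
Pow(Add(Function('c')(Function('z')(9, -2)), J), -1) = Pow(Add(Add(-3, 9, Mul(Rational(-1, 4), Pow(9, 2))), -39247), -1) = Pow(Add(Add(-3, 9, Mul(Rational(-1, 4), 81)), -39247), -1) = Pow(Add(Add(-3, 9, Rational(-81, 4)), -39247), -1) = Pow(Add(Rational(-57, 4), -39247), -1) = Pow(Rational(-157045, 4), -1) = Rational(-4, 157045)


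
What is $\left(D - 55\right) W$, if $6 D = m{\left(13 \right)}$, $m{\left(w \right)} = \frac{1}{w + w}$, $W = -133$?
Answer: $\frac{1141007}{156} \approx 7314.1$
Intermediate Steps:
$m{\left(w \right)} = \frac{1}{2 w}$
$D = \frac{1}{156}$ ($D = \frac{\frac{1}{2} \cdot \frac{1}{13}}{6} = \frac{1}{6} \cdot \frac{1}{26} = \frac{1}{156} \approx 0.0064103$)
$\left(D - 55\right) W = \left(\frac{1}{156} - 55\right) \left(-133\right) = \left(- \frac{8579}{156}\right) \left(-133\right) = \frac{1141007}{156}$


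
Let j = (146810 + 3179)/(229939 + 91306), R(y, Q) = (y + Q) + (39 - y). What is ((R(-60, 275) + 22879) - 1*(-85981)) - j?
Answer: 35071451641/321245 ≈ 1.0917e+5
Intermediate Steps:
R(y, Q) = 39 + Q (R(y, Q) = (Q + y) + (39 - y) = 39 + Q)
j = 149989/321245 ≈ 0.46690
((R(-60, 275) + 22879) - 1*(-85981)) - j = (((39 + 275) + 22879) - 1*(-85981)) - 1*149989/321245 = ((314 + 22879) + 85981) - 149989/321245 = (23193 + 85981) - 149989/321245 = 109174 - 149989/321245 = 35071451641/321245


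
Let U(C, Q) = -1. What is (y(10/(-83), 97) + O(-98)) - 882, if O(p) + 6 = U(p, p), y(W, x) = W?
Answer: -73797/83 ≈ -889.12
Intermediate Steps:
O(p) = -7 (O(p) = -6 - 1 = -7)
(y(10/(-83), 97) + O(-98)) - 882 = (10/(-83) - 7) - 882 = (10*(-1/83) - 7) - 882 = (-10/83 - 7) - 882 = -591/83 - 882 = -73797/83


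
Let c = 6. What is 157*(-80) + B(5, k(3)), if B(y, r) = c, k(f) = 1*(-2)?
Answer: -12554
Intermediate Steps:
k(f) = -2
B(y, r) = 6
157*(-80) + B(5, k(3)) = 157*(-80) + 6 = -12560 + 6 = -12554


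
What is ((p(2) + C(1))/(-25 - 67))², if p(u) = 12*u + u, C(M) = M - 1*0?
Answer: 729/8464 ≈ 0.086129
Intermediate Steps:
C(M) = M (C(M) = M + 0 = M)
p(u) = 13*u
((p(2) + C(1))/(-25 - 67))² = ((13*2 + 1)/(-25 - 67))² = ((26 + 1)/(-92))² = (27*(-1/92))² = (-27/92)² = 729/8464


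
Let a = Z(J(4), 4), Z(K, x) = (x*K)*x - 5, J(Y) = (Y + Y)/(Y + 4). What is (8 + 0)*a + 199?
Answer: 287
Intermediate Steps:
J(Y) = 2*Y/(4 + Y) (J(Y) = (2*Y)/(4 + Y) = 2*Y/(4 + Y))
Z(K, x) = -5 + K*x² (Z(K, x) = (K*x)*x - 5 = K*x² - 5 = -5 + K*x²)
a = 11 (a = -5 + (2*4/(4 + 4))*4² = -5 + (2*4/8)*16 = -5 + (2*4*(⅛))*16 = -5 + 1*16 = -5 + 16 = 11)
(8 + 0)*a + 199 = (8 + 0)*11 + 199 = 8*11 + 199 = 88 + 199 = 287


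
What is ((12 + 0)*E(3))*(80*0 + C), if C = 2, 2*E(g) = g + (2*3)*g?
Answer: 252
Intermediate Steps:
E(g) = 7*g/2 (E(g) = (g + (2*3)*g)/2 = (g + 6*g)/2 = (7*g)/2 = 7*g/2)
((12 + 0)*E(3))*(80*0 + C) = ((12 + 0)*((7/2)*3))*(80*0 + 2) = (12*(21/2))*(0 + 2) = 126*2 = 252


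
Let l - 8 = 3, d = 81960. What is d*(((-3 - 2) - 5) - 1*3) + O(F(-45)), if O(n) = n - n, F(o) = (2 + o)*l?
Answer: -1065480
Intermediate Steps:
l = 11 (l = 8 + 3 = 11)
F(o) = 22 + 11*o (F(o) = (2 + o)*11 = 22 + 11*o)
O(n) = 0
d*(((-3 - 2) - 5) - 1*3) + O(F(-45)) = 81960*(((-3 - 2) - 5) - 1*3) + 0 = 81960*((-5 - 5) - 3) + 0 = 81960*(-10 - 3) + 0 = 81960*(-13) + 0 = -1065480 + 0 = -1065480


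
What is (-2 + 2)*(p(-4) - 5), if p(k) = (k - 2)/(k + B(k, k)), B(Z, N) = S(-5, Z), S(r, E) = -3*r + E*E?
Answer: 0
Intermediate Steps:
S(r, E) = E² - 3*r (S(r, E) = -3*r + E² = E² - 3*r)
B(Z, N) = 15 + Z² (B(Z, N) = Z² - 3*(-5) = Z² + 15 = 15 + Z²)
p(k) = (-2 + k)/(15 + k + k²) (p(k) = (k - 2)/(k + (15 + k²)) = (-2 + k)/(15 + k + k²))
(-2 + 2)*(p(-4) - 5) = (-2 + 2)*((-2 - 4)/(15 - 4 + (-4)²) - 5) = 0*(-6/(15 - 4 + 16) - 5) = 0*(-6/27 - 5) = 0*((1/27)*(-6) - 5) = 0*(-2/9 - 5) = 0*(-47/9) = 0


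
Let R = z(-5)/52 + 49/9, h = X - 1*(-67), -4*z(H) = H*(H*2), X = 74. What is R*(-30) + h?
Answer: -2359/156 ≈ -15.122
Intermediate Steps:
z(H) = -H²/2 (z(H) = -H*H*2/4 = -H*2*H/4 = -H²/2)
h = 141 (h = 74 - 1*(-67) = 74 + 67 = 141)
R = 4871/936 (R = -½*(-5)²/52 + 49/9 = -½*25*(1/52) + 49*(⅑) = -25/2*1/52 + 49/9 = -25/104 + 49/9 = 4871/936 ≈ 5.2041)
R*(-30) + h = (4871/936)*(-30) + 141 = -24355/156 + 141 = -2359/156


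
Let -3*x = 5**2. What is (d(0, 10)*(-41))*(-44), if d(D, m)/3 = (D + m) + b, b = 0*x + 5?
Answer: 81180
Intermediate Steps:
x = -25/3 (x = -1/3*5**2 = -1/3*25 = -25/3 ≈ -8.3333)
b = 5 (b = 0*(-25/3) + 5 = 0 + 5 = 5)
d(D, m) = 15 + 3*D + 3*m (d(D, m) = 3*((D + m) + 5) = 3*(5 + D + m) = 15 + 3*D + 3*m)
(d(0, 10)*(-41))*(-44) = ((15 + 3*0 + 3*10)*(-41))*(-44) = ((15 + 0 + 30)*(-41))*(-44) = (45*(-41))*(-44) = -1845*(-44) = 81180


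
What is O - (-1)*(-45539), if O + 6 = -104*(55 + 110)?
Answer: -62705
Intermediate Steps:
O = -17166 (O = -6 - 104*(55 + 110) = -6 - 104*165 = -6 - 17160 = -17166)
O - (-1)*(-45539) = -17166 - (-1)*(-45539) = -17166 - 1*45539 = -17166 - 45539 = -62705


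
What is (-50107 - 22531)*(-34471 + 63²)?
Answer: 2215604276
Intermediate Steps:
(-50107 - 22531)*(-34471 + 63²) = -72638*(-34471 + 3969) = -72638*(-30502) = 2215604276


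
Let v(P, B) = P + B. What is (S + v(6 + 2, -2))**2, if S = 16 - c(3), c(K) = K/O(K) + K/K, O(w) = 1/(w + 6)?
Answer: 36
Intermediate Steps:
O(w) = 1/(6 + w)
c(K) = 1 + K*(6 + K) (c(K) = K/(1/(6 + K)) + K/K = K*(6 + K) + 1 = 1 + K*(6 + K))
S = -12 (S = 16 - (1 + 3*(6 + 3)) = 16 - (1 + 3*9) = 16 - (1 + 27) = 16 - 1*28 = 16 - 28 = -12)
v(P, B) = B + P
(S + v(6 + 2, -2))**2 = (-12 + (-2 + (6 + 2)))**2 = (-12 + (-2 + 8))**2 = (-12 + 6)**2 = (-6)**2 = 36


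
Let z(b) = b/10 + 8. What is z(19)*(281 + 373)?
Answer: 32373/5 ≈ 6474.6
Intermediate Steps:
z(b) = 8 + b/10 (z(b) = b*(⅒) + 8 = b/10 + 8 = 8 + b/10)
z(19)*(281 + 373) = (8 + (⅒)*19)*(281 + 373) = (8 + 19/10)*654 = (99/10)*654 = 32373/5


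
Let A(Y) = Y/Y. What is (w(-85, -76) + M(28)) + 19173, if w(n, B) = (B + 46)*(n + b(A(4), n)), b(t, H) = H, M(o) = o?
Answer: 24301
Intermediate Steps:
A(Y) = 1
w(n, B) = 2*n*(46 + B) (w(n, B) = (B + 46)*(n + n) = (46 + B)*(2*n) = 2*n*(46 + B))
(w(-85, -76) + M(28)) + 19173 = (2*(-85)*(46 - 76) + 28) + 19173 = (2*(-85)*(-30) + 28) + 19173 = (5100 + 28) + 19173 = 5128 + 19173 = 24301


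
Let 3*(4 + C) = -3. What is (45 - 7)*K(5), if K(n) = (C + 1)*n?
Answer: -760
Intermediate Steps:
C = -5 (C = -4 + (⅓)*(-3) = -4 - 1 = -5)
K(n) = -4*n (K(n) = (-5 + 1)*n = -4*n)
(45 - 7)*K(5) = (45 - 7)*(-4*5) = 38*(-20) = -760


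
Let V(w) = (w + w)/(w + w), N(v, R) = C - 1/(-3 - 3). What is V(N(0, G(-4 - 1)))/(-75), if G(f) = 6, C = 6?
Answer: -1/75 ≈ -0.013333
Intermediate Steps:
N(v, R) = 37/6 (N(v, R) = 6 - 1/(-3 - 3) = 6 - 1/(-6) = 6 - 1*(-⅙) = 6 + ⅙ = 37/6)
V(w) = 1 (V(w) = (2*w)/((2*w)) = (2*w)*(1/(2*w)) = 1)
V(N(0, G(-4 - 1)))/(-75) = 1/(-75) = 1*(-1/75) = -1/75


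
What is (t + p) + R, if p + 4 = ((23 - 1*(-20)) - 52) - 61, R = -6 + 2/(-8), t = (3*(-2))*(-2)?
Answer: -273/4 ≈ -68.250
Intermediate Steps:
t = 12 (t = -6*(-2) = 12)
R = -25/4 (R = -6 - ⅛*2 = -6 - ¼ = -25/4 ≈ -6.2500)
p = -74 (p = -4 + (((23 - 1*(-20)) - 52) - 61) = -4 + (((23 + 20) - 52) - 61) = -4 + ((43 - 52) - 61) = -4 + (-9 - 61) = -4 - 70 = -74)
(t + p) + R = (12 - 74) - 25/4 = -62 - 25/4 = -273/4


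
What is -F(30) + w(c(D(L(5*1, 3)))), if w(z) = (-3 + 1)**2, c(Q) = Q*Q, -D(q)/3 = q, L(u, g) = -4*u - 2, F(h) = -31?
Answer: 35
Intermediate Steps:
L(u, g) = -2 - 4*u
D(q) = -3*q
c(Q) = Q**2
w(z) = 4 (w(z) = (-2)**2 = 4)
-F(30) + w(c(D(L(5*1, 3)))) = -1*(-31) + 4 = 31 + 4 = 35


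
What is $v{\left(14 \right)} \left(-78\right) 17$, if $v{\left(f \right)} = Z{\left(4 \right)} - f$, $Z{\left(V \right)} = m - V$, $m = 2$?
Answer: $21216$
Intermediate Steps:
$Z{\left(V \right)} = 2 - V$
$v{\left(f \right)} = -2 - f$ ($v{\left(f \right)} = \left(2 - 4\right) - f = -2 - f$)
$v{\left(14 \right)} \left(-78\right) 17 = \left(-2 - 14\right) \left(-78\right) 17 = \left(-16\right) \left(-78\right) 17 = 1248 \cdot 17 = 21216$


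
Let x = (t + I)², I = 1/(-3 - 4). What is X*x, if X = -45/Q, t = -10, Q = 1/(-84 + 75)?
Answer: 2041605/49 ≈ 41665.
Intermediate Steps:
Q = -⅑ (Q = 1/(-9) = -⅑ ≈ -0.11111)
I = -⅐ (I = 1/(-7) = -⅐ ≈ -0.14286)
X = 405 (X = -45/(-⅑) = -45*(-9) = 405)
x = 5041/49 (x = (-10 - ⅐)² = (-71/7)² = 5041/49 ≈ 102.88)
X*x = 405*(5041/49) = 2041605/49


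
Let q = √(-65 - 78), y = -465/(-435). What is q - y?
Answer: -31/29 + I*√143 ≈ -1.069 + 11.958*I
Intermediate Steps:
y = 31/29 (y = -465*(-1/435) = 31/29 ≈ 1.0690)
q = I*√143 (q = √(-143) = I*√143 ≈ 11.958*I)
q - y = I*√143 - 1*31/29 = I*√143 - 31/29 = -31/29 + I*√143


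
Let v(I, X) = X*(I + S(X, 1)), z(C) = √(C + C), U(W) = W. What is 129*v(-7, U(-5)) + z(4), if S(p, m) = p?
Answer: 7740 + 2*√2 ≈ 7742.8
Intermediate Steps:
z(C) = √2*√C (z(C) = √(2*C) = √2*√C)
v(I, X) = X*(I + X)
129*v(-7, U(-5)) + z(4) = 129*(-5*(-7 - 5)) + √2*√4 = 129*(-5*(-12)) + √2*2 = 129*60 + 2*√2 = 7740 + 2*√2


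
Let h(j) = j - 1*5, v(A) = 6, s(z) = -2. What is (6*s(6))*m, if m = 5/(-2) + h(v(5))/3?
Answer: 26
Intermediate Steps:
h(j) = -5 + j (h(j) = j - 5 = -5 + j)
m = -13/6 (m = 5/(-2) + (-5 + 6)/3 = 5*(-½) + 1*(⅓) = -5/2 + ⅓ = -13/6 ≈ -2.1667)
(6*s(6))*m = (6*(-2))*(-13/6) = -12*(-13/6) = 26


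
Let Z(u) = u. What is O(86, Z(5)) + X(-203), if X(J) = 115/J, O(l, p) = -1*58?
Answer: -11889/203 ≈ -58.567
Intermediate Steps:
O(l, p) = -58
O(86, Z(5)) + X(-203) = -58 + 115/(-203) = -58 + 115*(-1/203) = -58 - 115/203 = -11889/203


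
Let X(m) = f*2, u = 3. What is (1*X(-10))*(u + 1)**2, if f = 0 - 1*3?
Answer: -96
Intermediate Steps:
f = -3 (f = 0 - 3 = -3)
X(m) = -6 (X(m) = -3*2 = -6)
(1*X(-10))*(u + 1)**2 = (1*(-6))*(3 + 1)**2 = -6*4**2 = -6*16 = -96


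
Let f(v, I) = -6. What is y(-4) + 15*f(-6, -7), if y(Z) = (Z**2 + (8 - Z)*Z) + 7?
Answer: -115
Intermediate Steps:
y(Z) = 7 + Z**2 + Z*(8 - Z) (y(Z) = (Z**2 + Z*(8 - Z)) + 7 = 7 + Z**2 + Z*(8 - Z))
y(-4) + 15*f(-6, -7) = (7 + 8*(-4)) + 15*(-6) = (7 - 32) - 90 = -25 - 90 = -115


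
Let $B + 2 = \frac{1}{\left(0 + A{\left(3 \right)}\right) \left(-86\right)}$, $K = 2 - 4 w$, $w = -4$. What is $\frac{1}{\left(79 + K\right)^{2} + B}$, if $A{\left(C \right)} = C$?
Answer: $\frac{258}{2427005} \approx 0.0001063$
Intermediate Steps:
$K = 18$ ($K = 2 - -16 = 2 + 16 = 18$)
$B = - \frac{517}{258}$ ($B = -2 + \frac{1}{\left(0 + 3\right) \left(-86\right)} = -2 + \frac{1}{3 \left(-86\right)} = -2 + \frac{1}{-258} = -2 - \frac{1}{258} = - \frac{517}{258} \approx -2.0039$)
$\frac{1}{\left(79 + K\right)^{2} + B} = \frac{1}{\left(79 + 18\right)^{2} - \frac{517}{258}} = \frac{1}{97^{2} - \frac{517}{258}} = \frac{1}{9409 - \frac{517}{258}} = \frac{1}{\frac{2427005}{258}} = \frac{258}{2427005}$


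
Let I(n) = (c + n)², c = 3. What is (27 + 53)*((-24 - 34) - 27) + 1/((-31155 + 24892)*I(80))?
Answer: -293391487601/43145807 ≈ -6800.0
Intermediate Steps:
I(n) = (3 + n)²
(27 + 53)*((-24 - 34) - 27) + 1/((-31155 + 24892)*I(80)) = (27 + 53)*((-24 - 34) - 27) + 1/((-31155 + 24892)*((3 + 80)²)) = 80*(-58 - 27) + 1/((-6263)*(83²)) = 80*(-85) - 1/6263/6889 = -6800 - 1/6263*1/6889 = -6800 - 1/43145807 = -293391487601/43145807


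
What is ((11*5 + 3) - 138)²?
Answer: 6400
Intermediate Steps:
((11*5 + 3) - 138)² = ((55 + 3) - 138)² = (58 - 138)² = (-80)² = 6400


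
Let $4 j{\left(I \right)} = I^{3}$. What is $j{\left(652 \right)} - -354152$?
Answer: $69646104$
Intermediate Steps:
$j{\left(I \right)} = \frac{I^{3}}{4}$
$j{\left(652 \right)} - -354152 = \frac{652^{3}}{4} - -354152 = \frac{1}{4} \cdot 277167808 + 354152 = 69291952 + 354152 = 69646104$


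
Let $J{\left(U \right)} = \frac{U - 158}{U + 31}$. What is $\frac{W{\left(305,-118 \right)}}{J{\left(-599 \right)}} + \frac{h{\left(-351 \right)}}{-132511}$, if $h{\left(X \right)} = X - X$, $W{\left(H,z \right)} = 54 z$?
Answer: $- \frac{3619296}{757} \approx -4781.1$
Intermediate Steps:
$h{\left(X \right)} = 0$
$J{\left(U \right)} = \frac{-158 + U}{31 + U}$
$\frac{W{\left(305,-118 \right)}}{J{\left(-599 \right)}} + \frac{h{\left(-351 \right)}}{-132511} = \frac{54 \left(-118\right)}{\frac{1}{31 - 599} \left(-158 - 599\right)} + \frac{0}{-132511} = - \frac{6372}{\frac{1}{-568} \left(-757\right)} + 0 \left(- \frac{1}{132511}\right) = - \frac{6372}{\left(- \frac{1}{568}\right) \left(-757\right)} + 0 = - \frac{6372}{\frac{757}{568}} + 0 = \left(-6372\right) \frac{568}{757} + 0 = - \frac{3619296}{757} + 0 = - \frac{3619296}{757}$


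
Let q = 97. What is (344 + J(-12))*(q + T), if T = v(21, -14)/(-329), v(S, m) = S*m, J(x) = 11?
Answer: 1633355/47 ≈ 34752.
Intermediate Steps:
T = 42/47 (T = (21*(-14))/(-329) = -294*(-1/329) = 42/47 ≈ 0.89362)
(344 + J(-12))*(q + T) = (344 + 11)*(97 + 42/47) = 355*(4601/47) = 1633355/47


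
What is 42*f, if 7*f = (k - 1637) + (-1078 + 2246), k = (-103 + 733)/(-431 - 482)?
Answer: -2572962/913 ≈ -2818.1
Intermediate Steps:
k = -630/913 (k = 630/(-913) = 630*(-1/913) = -630/913 ≈ -0.69003)
f = -61261/913 (f = ((-630/913 - 1637) + (-1078 + 2246))/7 = (-1495211/913 + 1168)/7 = (⅐)*(-428827/913) = -61261/913 ≈ -67.099)
42*f = 42*(-61261/913) = -2572962/913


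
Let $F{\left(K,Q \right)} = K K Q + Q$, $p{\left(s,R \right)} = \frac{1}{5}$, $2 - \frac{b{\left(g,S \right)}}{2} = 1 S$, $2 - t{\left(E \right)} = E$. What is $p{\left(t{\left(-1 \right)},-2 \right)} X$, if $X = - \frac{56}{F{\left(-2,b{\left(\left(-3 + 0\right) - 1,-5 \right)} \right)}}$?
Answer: $- \frac{4}{25} \approx -0.16$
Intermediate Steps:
$t{\left(E \right)} = 2 - E$
$b{\left(g,S \right)} = 4 - 2 S$ ($b{\left(g,S \right)} = 4 - 2 \cdot 1 S = 4 - 2 S$)
$p{\left(s,R \right)} = \frac{1}{5}$
$F{\left(K,Q \right)} = Q + Q K^{2}$ ($F{\left(K,Q \right)} = K^{2} Q + Q = Q K^{2} + Q = Q + Q K^{2}$)
$X = - \frac{4}{5}$ ($X = - \frac{56}{\left(4 - -10\right) \left(1 + \left(-2\right)^{2}\right)} = - \frac{56}{\left(4 + 10\right) \left(1 + 4\right)} = - \frac{56}{14 \cdot 5} = - \frac{56}{70} = \left(-56\right) \frac{1}{70} = - \frac{4}{5} \approx -0.8$)
$p{\left(t{\left(-1 \right)},-2 \right)} X = \frac{1}{5} \left(- \frac{4}{5}\right) = - \frac{4}{25}$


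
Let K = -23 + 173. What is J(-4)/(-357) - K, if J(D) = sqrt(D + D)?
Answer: -150 - 2*I*sqrt(2)/357 ≈ -150.0 - 0.0079228*I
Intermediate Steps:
J(D) = sqrt(2)*sqrt(D) (J(D) = sqrt(2*D) = sqrt(2)*sqrt(D))
K = 150
J(-4)/(-357) - K = (sqrt(2)*sqrt(-4))/(-357) - 1*150 = (sqrt(2)*(2*I))*(-1/357) - 150 = (2*I*sqrt(2))*(-1/357) - 150 = -2*I*sqrt(2)/357 - 150 = -150 - 2*I*sqrt(2)/357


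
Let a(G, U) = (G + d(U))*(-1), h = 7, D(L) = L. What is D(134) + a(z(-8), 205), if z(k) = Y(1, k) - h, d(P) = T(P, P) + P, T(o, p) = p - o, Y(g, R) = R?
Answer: -56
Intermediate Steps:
d(P) = P (d(P) = (P - P) + P = 0 + P = P)
z(k) = -7 + k (z(k) = k - 1*7 = k - 7 = -7 + k)
a(G, U) = -G - U (a(G, U) = (G + U)*(-1) = -G - U)
D(134) + a(z(-8), 205) = 134 + (-(-7 - 8) - 1*205) = 134 + (-1*(-15) - 205) = 134 + (15 - 205) = 134 - 190 = -56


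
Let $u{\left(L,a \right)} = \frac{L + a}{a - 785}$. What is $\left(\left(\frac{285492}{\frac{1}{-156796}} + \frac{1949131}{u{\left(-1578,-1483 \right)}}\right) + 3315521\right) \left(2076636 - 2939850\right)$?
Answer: $\frac{118267263142461402882}{3061} \approx 3.8637 \cdot 10^{16}$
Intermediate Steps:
$u{\left(L,a \right)} = \frac{L + a}{-785 + a}$
$\left(\left(\frac{285492}{\frac{1}{-156796}} + \frac{1949131}{u{\left(-1578,-1483 \right)}}\right) + 3315521\right) \left(2076636 - 2939850\right) = \left(\left(\frac{285492}{\frac{1}{-156796}} + \frac{1949131}{\frac{1}{-785 - 1483} \left(-1578 - 1483\right)}\right) + 3315521\right) \left(2076636 - 2939850\right) = \left(\left(\frac{285492}{- \frac{1}{156796}} + \frac{1949131}{\frac{1}{-2268} \left(-3061\right)}\right) + 3315521\right) \left(-863214\right) = \left(\left(285492 \left(-156796\right) + \frac{1949131}{\left(- \frac{1}{2268}\right) \left(-3061\right)}\right) + 3315521\right) \left(-863214\right) = \left(\left(-44764003632 + \frac{1949131}{\frac{3061}{2268}}\right) + 3315521\right) \left(-863214\right) = \left(\left(-44764003632 + 1949131 \cdot \frac{2268}{3061}\right) + 3315521\right) \left(-863214\right) = \left(\left(-44764003632 + \frac{4420629108}{3061}\right) + 3315521\right) \left(-863214\right) = \left(- \frac{137018194488444}{3061} + 3315521\right) \left(-863214\right) = \left(- \frac{137008045678663}{3061}\right) \left(-863214\right) = \frac{118267263142461402882}{3061}$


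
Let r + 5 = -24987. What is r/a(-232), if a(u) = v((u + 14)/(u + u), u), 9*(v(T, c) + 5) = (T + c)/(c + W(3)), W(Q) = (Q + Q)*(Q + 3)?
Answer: 3409308672/664175 ≈ 5133.1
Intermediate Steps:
r = -24992 (r = -5 - 24987 = -24992)
W(Q) = 2*Q*(3 + Q) (W(Q) = (2*Q)*(3 + Q) = 2*Q*(3 + Q))
v(T, c) = -5 + (T + c)/(9*(36 + c)) (v(T, c) = -5 + ((T + c)/(c + 2*3*(3 + 3)))/9 = -5 + ((T + c)/(c + 2*3*6))/9 = -5 + ((T + c)/(c + 36))/9 = -5 + ((T + c)/(36 + c))/9 = -5 + (T + c)/(9*(36 + c)))
a(u) = (-1620 - 44*u + (14 + u)/(2*u))/(9*(36 + u)) (a(u) = (-1620 + (u + 14)/(u + u) - 44*u)/(9*(36 + u)) = (-1620 + (14 + u)/((2*u)) - 44*u)/(9*(36 + u)) = (-1620 + (14 + u)*(1/(2*u)) - 44*u)/(9*(36 + u)) = (-1620 + (14 + u)/(2*u) - 44*u)/(9*(36 + u)) = (-1620 - 44*u + (14 + u)/(2*u))/(9*(36 + u)))
r/a(-232) = -24992*(-4176*(36 - 232)/(14 - 3239*(-232) - 88*(-232)²)) = -24992*818496/(14 + 751448 - 88*53824) = -24992*818496/(14 + 751448 - 4736512) = -24992/((1/18)*(-1/232)*(-1/196)*(-3985050)) = -24992/(-664175/136416) = -24992*(-136416/664175) = 3409308672/664175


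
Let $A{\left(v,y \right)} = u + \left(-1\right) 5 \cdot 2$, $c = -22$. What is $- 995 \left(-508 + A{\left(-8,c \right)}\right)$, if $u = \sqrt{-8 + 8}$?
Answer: $515410$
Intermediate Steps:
$u = 0$ ($u = \sqrt{0} = 0$)
$A{\left(v,y \right)} = -10$ ($A{\left(v,y \right)} = 0 + \left(-1\right) 5 \cdot 2 = 0 - 10 = -10$)
$- 995 \left(-508 + A{\left(-8,c \right)}\right) = - 995 \left(-508 - 10\right) = \left(-995\right) \left(-518\right) = 515410$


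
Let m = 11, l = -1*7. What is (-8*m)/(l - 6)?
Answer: 88/13 ≈ 6.7692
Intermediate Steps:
l = -7
(-8*m)/(l - 6) = (-8*11)/(-7 - 6) = -88/(-13) = -88*(-1/13) = 88/13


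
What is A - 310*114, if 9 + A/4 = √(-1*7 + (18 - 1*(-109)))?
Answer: -35376 + 8*√30 ≈ -35332.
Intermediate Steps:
A = -36 + 8*√30 (A = -36 + 4*√(-1*7 + (18 - 1*(-109))) = -36 + 4*√(-7 + (18 + 109)) = -36 + 4*√(-7 + 127) = -36 + 4*√120 = -36 + 4*(2*√30) = -36 + 8*√30 ≈ 7.8178)
A - 310*114 = (-36 + 8*√30) - 310*114 = (-36 + 8*√30) - 35340 = -35376 + 8*√30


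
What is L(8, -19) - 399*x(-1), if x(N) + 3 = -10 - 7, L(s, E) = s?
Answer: 7988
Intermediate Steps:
x(N) = -20 (x(N) = -3 + (-10 - 7) = -3 - 17 = -20)
L(8, -19) - 399*x(-1) = 8 - 399*(-20) = 8 + 7980 = 7988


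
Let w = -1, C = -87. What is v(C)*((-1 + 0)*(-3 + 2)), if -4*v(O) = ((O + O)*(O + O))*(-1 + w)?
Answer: 15138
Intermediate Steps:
v(O) = 2*O**2 (v(O) = -(O + O)*(O + O)*(-1 - 1)/4 = -(2*O)*(2*O)*(-2)/4 = -4*O**2*(-2)/4 = -(-2)*O**2 = 2*O**2)
v(C)*((-1 + 0)*(-3 + 2)) = (2*(-87)**2)*((-1 + 0)*(-3 + 2)) = (2*7569)*(-1*(-1)) = 15138*1 = 15138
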